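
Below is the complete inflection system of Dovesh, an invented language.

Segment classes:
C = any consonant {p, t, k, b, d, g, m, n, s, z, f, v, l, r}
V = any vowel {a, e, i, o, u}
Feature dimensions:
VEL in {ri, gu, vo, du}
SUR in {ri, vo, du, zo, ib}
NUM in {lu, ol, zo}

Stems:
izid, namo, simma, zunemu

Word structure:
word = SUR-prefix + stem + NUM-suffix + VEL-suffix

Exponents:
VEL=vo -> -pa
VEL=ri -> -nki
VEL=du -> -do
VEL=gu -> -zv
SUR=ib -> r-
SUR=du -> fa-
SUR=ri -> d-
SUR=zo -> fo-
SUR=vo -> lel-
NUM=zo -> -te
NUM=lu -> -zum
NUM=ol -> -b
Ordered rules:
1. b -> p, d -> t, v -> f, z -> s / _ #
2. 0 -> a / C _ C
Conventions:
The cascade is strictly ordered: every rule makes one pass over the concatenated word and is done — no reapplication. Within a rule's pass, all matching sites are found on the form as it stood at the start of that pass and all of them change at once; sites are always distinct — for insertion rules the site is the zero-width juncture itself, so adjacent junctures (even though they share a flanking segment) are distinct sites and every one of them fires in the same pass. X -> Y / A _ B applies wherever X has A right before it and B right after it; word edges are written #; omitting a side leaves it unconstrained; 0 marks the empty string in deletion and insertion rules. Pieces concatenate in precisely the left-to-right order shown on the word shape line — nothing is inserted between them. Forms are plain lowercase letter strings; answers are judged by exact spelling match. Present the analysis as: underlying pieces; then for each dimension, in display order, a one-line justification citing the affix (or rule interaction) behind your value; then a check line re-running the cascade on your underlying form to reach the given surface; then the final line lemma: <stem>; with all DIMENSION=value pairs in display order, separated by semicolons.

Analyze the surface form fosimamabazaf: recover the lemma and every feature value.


underlying: fo-simma-b-zv
VEL=gu - signalled by the affix -zv
SUR=zo - signalled by the affix fo-
NUM=ol - signalled by the affix -b
check: fosimmabzv -> fosimmabzf -> fosimamabazaf
lemma: simma; VEL=gu; SUR=zo; NUM=ol


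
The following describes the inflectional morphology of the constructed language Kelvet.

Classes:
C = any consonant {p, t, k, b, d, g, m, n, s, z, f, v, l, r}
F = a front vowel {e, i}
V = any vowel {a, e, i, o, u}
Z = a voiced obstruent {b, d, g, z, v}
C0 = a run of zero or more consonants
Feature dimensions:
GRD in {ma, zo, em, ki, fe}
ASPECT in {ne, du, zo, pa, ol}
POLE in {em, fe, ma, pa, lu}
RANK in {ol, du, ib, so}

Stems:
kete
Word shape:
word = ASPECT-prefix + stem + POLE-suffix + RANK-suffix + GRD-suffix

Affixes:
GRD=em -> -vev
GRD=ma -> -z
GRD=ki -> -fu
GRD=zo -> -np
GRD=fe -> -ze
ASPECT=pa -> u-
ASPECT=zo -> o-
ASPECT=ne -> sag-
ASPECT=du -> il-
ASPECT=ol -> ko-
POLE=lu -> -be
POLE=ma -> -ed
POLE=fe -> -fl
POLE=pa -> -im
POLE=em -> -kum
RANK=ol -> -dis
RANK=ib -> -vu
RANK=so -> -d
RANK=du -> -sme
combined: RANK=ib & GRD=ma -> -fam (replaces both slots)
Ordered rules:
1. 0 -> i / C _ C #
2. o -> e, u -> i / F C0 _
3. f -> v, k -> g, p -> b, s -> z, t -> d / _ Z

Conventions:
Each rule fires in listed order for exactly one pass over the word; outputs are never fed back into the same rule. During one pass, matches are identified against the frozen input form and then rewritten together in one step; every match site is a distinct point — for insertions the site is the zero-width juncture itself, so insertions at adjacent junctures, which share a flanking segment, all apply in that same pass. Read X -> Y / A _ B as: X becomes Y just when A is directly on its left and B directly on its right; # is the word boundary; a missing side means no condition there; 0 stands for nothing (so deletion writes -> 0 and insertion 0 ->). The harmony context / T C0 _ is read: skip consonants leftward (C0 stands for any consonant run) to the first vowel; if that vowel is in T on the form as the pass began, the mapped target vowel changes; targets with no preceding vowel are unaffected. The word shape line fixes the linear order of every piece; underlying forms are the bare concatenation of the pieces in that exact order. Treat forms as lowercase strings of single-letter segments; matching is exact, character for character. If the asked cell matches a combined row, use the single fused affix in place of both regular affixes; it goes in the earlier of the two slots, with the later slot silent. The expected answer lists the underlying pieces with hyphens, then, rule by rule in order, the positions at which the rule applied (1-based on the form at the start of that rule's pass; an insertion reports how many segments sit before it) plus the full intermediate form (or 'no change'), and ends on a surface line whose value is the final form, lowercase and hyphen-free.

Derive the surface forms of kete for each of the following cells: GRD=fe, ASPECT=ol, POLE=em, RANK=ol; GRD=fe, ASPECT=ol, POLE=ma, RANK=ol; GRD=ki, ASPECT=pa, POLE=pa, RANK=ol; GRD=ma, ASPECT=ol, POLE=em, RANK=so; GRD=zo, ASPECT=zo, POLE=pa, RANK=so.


cell GRD=fe, ASPECT=ol, POLE=em, RANK=ol:
underlying: ko-kete-kum-dis-ze
1. 0 -> i / C _ C #: no change
2. o -> e, u -> i / F C0 _: fires at position(s) 8: koketekimdisze
3. f -> v, k -> g, p -> b, s -> z, t -> d / _ Z: fires at position(s) 12: koketekimdizze
surface: koketekimdizze

cell GRD=fe, ASPECT=ol, POLE=ma, RANK=ol:
underlying: ko-kete-ed-dis-ze
1. 0 -> i / C _ C #: no change
2. o -> e, u -> i / F C0 _: no change
3. f -> v, k -> g, p -> b, s -> z, t -> d / _ Z: fires at position(s) 11: koketeeddizze
surface: koketeeddizze

cell GRD=ki, ASPECT=pa, POLE=pa, RANK=ol:
underlying: u-kete-im-dis-fu
1. 0 -> i / C _ C #: no change
2. o -> e, u -> i / F C0 _: fires at position(s) 12: uketeimdisfi
3. f -> v, k -> g, p -> b, s -> z, t -> d / _ Z: no change
surface: uketeimdisfi

cell GRD=ma, ASPECT=ol, POLE=em, RANK=so:
underlying: ko-kete-kum-d-z
1. 0 -> i / C _ C #: inserts after position(s) 10: koketekumdiz
2. o -> e, u -> i / F C0 _: fires at position(s) 8: koketekimdiz
3. f -> v, k -> g, p -> b, s -> z, t -> d / _ Z: no change
surface: koketekimdiz

cell GRD=zo, ASPECT=zo, POLE=pa, RANK=so:
underlying: o-kete-im-d-np
1. 0 -> i / C _ C #: inserts after position(s) 9: oketeimdnip
2. o -> e, u -> i / F C0 _: no change
3. f -> v, k -> g, p -> b, s -> z, t -> d / _ Z: no change
surface: oketeimdnip


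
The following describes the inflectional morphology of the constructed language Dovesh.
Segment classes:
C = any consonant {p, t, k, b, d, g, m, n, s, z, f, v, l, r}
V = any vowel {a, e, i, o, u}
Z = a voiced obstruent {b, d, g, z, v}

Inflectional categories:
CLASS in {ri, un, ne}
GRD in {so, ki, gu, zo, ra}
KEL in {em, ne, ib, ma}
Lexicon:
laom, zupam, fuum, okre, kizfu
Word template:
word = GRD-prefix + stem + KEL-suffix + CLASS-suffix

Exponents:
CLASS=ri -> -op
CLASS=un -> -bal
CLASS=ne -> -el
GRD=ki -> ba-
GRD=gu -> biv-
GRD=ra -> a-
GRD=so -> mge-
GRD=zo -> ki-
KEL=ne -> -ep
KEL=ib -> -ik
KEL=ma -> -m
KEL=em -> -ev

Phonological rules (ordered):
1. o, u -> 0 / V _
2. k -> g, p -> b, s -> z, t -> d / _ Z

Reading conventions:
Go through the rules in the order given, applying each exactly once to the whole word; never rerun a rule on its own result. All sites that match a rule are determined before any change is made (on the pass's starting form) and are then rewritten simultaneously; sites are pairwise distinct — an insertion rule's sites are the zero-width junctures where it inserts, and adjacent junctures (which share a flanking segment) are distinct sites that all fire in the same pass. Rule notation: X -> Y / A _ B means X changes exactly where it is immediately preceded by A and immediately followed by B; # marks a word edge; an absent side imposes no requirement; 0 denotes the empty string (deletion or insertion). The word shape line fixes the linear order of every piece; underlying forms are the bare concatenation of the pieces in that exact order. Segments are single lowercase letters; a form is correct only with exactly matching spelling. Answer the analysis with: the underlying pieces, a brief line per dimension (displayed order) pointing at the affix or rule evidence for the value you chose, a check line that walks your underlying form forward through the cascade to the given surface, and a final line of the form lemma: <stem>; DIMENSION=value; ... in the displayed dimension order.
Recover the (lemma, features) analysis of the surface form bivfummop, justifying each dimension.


underlying: biv-fuum-m-op
CLASS=ri - signalled by the affix -op
GRD=gu - signalled by the affix biv-
KEL=ma - signalled by the affix -m
check: bivfuummop -> bivfummop -> bivfummop
lemma: fuum; CLASS=ri; GRD=gu; KEL=ma


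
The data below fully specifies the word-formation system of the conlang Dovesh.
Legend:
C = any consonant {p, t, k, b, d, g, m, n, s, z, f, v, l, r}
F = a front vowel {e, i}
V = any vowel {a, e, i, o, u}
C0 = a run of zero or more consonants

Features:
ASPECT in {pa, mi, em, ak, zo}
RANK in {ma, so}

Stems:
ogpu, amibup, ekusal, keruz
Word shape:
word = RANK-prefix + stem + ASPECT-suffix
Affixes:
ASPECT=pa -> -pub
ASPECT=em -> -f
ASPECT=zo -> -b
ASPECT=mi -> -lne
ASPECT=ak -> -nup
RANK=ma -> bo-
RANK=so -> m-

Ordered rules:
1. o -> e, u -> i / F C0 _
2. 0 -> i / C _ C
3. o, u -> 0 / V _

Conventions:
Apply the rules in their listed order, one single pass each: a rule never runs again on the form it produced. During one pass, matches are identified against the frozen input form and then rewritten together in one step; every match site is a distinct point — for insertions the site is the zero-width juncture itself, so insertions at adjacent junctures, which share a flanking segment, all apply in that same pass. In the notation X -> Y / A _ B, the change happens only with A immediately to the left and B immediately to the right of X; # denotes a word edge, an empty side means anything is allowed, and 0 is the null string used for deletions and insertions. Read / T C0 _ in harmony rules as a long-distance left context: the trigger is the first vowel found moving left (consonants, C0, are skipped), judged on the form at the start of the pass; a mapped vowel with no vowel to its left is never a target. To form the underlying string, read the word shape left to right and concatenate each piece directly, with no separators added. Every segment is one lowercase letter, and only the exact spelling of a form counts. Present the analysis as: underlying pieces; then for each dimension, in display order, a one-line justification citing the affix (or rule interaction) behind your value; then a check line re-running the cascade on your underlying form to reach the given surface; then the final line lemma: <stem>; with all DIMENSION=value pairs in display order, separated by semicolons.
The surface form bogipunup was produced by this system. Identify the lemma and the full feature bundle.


underlying: bo-ogpu-nup
ASPECT=ak - signalled by the affix -nup
RANK=ma - signalled by the affix bo-
check: boogpunup -> boogpunup -> boogipunup -> bogipunup
lemma: ogpu; ASPECT=ak; RANK=ma


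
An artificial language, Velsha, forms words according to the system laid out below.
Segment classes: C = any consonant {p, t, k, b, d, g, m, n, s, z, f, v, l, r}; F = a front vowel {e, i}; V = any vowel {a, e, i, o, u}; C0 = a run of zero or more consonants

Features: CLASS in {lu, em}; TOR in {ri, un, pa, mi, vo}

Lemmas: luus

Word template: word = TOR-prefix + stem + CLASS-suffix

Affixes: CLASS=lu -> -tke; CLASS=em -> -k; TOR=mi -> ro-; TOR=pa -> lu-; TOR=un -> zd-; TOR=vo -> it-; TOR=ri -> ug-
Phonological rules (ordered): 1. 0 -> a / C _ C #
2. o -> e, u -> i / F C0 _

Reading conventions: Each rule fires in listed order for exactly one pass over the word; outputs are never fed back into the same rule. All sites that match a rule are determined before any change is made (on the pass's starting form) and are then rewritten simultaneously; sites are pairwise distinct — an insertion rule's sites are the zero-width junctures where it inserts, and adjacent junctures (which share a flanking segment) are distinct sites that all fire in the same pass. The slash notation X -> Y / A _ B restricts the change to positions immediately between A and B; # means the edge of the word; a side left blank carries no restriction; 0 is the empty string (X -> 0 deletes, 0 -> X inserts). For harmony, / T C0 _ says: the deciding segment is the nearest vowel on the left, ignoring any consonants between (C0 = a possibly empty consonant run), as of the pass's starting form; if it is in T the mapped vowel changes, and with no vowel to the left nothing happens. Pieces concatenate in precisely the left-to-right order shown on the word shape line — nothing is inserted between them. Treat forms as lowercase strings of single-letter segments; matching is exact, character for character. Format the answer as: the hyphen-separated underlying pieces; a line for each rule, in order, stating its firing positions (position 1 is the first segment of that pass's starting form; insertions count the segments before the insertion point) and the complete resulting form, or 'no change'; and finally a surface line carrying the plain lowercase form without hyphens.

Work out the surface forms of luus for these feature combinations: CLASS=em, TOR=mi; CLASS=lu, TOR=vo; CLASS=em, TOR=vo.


cell CLASS=em, TOR=mi:
underlying: ro-luus-k
1. 0 -> a / C _ C #: inserts after position(s) 6: roluusak
2. o -> e, u -> i / F C0 _: no change
surface: roluusak

cell CLASS=lu, TOR=vo:
underlying: it-luus-tke
1. 0 -> a / C _ C #: no change
2. o -> e, u -> i / F C0 _: fires at position(s) 4: itliustke
surface: itliustke

cell CLASS=em, TOR=vo:
underlying: it-luus-k
1. 0 -> a / C _ C #: inserts after position(s) 6: itluusak
2. o -> e, u -> i / F C0 _: fires at position(s) 4: itliusak
surface: itliusak


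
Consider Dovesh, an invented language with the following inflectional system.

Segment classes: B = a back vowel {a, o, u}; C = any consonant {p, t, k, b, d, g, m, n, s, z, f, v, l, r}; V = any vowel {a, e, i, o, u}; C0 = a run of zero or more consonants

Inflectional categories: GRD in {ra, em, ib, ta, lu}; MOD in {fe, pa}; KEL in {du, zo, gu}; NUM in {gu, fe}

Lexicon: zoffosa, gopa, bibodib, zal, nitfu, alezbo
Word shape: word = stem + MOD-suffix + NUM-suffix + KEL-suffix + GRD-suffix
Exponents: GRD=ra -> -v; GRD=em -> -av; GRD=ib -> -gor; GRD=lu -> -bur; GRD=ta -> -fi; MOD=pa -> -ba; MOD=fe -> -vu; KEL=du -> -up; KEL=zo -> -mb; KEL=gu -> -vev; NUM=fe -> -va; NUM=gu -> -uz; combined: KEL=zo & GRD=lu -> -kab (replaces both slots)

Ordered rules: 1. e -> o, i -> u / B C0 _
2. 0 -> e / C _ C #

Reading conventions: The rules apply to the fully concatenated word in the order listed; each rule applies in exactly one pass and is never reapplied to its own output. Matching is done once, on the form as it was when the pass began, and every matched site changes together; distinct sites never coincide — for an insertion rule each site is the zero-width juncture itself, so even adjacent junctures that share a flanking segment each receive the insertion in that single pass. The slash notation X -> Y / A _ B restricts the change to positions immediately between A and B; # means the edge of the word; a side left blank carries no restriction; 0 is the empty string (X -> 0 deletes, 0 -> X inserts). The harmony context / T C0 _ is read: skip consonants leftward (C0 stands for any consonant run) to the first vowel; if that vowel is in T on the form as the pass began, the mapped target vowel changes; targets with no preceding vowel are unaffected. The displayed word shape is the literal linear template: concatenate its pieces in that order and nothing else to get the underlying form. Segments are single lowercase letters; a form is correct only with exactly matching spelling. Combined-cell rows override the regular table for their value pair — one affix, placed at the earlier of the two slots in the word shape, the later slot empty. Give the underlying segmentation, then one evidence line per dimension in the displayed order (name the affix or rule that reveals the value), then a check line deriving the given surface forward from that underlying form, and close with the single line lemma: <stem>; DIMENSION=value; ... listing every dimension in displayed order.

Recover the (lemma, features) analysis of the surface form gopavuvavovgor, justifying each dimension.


underlying: gopa-vu-va-vev-gor
GRD=ib - signalled by the affix -gor
MOD=fe - signalled by the affix -vu
KEL=gu - signalled by the affix -vev
NUM=fe - signalled by the affix -va
check: gopavuvavevgor -> gopavuvavovgor -> gopavuvavovgor
lemma: gopa; GRD=ib; MOD=fe; KEL=gu; NUM=fe


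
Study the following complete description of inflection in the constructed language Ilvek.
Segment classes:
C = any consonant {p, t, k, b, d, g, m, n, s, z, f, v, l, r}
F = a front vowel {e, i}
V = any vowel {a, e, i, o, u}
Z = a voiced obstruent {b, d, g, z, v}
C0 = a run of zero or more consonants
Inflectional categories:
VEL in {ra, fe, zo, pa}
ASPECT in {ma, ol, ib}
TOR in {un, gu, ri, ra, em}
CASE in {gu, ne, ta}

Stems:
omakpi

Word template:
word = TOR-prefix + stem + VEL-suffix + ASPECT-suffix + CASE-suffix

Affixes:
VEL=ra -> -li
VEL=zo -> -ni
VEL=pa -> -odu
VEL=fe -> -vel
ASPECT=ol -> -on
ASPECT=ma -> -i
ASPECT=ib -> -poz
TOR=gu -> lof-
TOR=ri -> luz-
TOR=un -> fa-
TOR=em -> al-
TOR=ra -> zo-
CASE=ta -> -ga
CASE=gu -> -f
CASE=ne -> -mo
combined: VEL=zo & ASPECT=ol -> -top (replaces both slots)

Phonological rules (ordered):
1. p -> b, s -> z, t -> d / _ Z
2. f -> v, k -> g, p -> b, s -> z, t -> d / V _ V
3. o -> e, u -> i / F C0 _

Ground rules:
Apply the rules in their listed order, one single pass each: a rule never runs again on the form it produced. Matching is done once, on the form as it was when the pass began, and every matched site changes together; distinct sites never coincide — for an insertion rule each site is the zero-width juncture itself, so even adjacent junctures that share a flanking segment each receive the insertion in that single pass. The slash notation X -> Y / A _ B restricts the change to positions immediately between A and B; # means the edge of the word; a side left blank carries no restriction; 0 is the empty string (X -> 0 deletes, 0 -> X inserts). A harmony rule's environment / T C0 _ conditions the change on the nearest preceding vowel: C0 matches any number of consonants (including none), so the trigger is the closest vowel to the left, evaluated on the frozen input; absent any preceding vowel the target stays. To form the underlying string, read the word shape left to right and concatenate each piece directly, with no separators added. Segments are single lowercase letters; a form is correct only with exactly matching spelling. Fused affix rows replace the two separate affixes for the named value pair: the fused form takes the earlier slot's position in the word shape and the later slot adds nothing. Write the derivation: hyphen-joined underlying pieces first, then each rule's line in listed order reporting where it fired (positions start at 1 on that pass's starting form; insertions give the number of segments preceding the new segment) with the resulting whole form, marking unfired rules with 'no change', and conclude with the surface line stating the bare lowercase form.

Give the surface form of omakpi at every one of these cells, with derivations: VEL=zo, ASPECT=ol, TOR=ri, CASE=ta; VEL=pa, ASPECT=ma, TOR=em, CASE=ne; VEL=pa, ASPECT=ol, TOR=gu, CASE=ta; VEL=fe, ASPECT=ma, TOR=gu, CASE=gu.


cell VEL=zo, ASPECT=ol, TOR=ri, CASE=ta:
underlying: luz-omakpi-top-ga
1. p -> b, s -> z, t -> d / _ Z: fires at position(s) 12: luzomakpitobga
2. f -> v, k -> g, p -> b, s -> z, t -> d / V _ V: fires at position(s) 10: luzomakpidobga
3. o -> e, u -> i / F C0 _: fires at position(s) 11: luzomakpidebga
surface: luzomakpidebga

cell VEL=pa, ASPECT=ma, TOR=em, CASE=ne:
underlying: al-omakpi-odu-i-mo
1. p -> b, s -> z, t -> d / _ Z: no change
2. f -> v, k -> g, p -> b, s -> z, t -> d / V _ V: no change
3. o -> e, u -> i / F C0 _: fires at position(s) 9, 14: alomakpieduime
surface: alomakpieduime

cell VEL=pa, ASPECT=ol, TOR=gu, CASE=ta:
underlying: lof-omakpi-odu-on-ga
1. p -> b, s -> z, t -> d / _ Z: no change
2. f -> v, k -> g, p -> b, s -> z, t -> d / V _ V: fires at position(s) 3: lovomakpioduonga
3. o -> e, u -> i / F C0 _: fires at position(s) 10: lovomakpieduonga
surface: lovomakpieduonga

cell VEL=fe, ASPECT=ma, TOR=gu, CASE=gu:
underlying: lof-omakpi-vel-i-f
1. p -> b, s -> z, t -> d / _ Z: no change
2. f -> v, k -> g, p -> b, s -> z, t -> d / V _ V: fires at position(s) 3: lovomakpivelif
3. o -> e, u -> i / F C0 _: no change
surface: lovomakpivelif


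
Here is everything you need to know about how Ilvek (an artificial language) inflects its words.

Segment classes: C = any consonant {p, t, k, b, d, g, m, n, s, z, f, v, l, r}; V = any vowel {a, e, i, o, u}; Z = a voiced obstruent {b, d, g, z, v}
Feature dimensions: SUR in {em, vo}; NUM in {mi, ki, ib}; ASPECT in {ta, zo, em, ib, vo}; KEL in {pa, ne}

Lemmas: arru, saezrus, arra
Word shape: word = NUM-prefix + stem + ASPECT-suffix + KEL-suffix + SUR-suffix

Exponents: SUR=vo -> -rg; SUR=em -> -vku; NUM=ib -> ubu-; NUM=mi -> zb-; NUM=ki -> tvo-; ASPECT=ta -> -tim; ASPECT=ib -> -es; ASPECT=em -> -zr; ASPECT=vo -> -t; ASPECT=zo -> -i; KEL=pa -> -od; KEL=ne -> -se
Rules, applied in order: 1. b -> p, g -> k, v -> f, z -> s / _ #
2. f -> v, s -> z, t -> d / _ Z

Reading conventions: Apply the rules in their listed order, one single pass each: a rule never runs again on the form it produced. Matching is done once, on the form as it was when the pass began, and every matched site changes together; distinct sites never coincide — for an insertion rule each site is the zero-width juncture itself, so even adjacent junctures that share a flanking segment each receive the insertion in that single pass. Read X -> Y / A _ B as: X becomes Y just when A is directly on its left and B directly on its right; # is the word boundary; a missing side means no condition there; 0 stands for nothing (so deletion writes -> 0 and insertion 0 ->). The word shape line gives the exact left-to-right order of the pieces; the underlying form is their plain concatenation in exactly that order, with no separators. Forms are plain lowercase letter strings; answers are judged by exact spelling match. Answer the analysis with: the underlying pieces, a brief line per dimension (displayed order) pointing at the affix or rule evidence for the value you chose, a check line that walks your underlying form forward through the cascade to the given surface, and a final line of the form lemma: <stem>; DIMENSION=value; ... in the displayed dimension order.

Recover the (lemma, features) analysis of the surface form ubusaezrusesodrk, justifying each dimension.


underlying: ubu-saezrus-es-od-rg
SUR=vo - signalled by the affix -rg
NUM=ib - signalled by the affix ubu-
ASPECT=ib - signalled by the affix -es
KEL=pa - signalled by the affix -od
check: ubusaezrusesodrg -> ubusaezrusesodrk -> ubusaezrusesodrk
lemma: saezrus; SUR=vo; NUM=ib; ASPECT=ib; KEL=pa


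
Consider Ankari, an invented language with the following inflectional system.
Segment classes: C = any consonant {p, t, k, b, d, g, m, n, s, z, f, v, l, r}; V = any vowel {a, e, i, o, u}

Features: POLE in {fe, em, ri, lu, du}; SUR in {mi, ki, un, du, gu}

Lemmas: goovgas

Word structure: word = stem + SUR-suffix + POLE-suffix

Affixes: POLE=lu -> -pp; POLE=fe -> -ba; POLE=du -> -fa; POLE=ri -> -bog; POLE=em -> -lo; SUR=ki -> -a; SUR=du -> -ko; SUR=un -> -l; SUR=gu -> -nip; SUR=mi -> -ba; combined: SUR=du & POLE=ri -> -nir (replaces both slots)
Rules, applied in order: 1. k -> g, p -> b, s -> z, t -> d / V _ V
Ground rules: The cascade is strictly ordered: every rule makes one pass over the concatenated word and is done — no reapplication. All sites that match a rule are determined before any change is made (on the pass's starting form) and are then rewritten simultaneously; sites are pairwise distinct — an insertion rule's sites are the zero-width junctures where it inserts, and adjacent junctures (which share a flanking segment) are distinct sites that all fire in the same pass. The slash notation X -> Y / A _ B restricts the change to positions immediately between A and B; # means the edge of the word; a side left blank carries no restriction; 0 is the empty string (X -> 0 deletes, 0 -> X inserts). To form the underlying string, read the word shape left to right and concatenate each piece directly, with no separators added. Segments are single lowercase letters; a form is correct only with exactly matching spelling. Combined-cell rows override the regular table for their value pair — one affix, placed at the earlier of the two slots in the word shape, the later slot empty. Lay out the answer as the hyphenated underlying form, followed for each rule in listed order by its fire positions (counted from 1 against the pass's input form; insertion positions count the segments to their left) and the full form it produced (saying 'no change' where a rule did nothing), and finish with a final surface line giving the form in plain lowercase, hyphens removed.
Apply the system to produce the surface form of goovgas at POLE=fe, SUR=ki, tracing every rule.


underlying: goovgas-a-ba
1. k -> g, p -> b, s -> z, t -> d / V _ V: fires at position(s) 7: goovgazaba
surface: goovgazaba


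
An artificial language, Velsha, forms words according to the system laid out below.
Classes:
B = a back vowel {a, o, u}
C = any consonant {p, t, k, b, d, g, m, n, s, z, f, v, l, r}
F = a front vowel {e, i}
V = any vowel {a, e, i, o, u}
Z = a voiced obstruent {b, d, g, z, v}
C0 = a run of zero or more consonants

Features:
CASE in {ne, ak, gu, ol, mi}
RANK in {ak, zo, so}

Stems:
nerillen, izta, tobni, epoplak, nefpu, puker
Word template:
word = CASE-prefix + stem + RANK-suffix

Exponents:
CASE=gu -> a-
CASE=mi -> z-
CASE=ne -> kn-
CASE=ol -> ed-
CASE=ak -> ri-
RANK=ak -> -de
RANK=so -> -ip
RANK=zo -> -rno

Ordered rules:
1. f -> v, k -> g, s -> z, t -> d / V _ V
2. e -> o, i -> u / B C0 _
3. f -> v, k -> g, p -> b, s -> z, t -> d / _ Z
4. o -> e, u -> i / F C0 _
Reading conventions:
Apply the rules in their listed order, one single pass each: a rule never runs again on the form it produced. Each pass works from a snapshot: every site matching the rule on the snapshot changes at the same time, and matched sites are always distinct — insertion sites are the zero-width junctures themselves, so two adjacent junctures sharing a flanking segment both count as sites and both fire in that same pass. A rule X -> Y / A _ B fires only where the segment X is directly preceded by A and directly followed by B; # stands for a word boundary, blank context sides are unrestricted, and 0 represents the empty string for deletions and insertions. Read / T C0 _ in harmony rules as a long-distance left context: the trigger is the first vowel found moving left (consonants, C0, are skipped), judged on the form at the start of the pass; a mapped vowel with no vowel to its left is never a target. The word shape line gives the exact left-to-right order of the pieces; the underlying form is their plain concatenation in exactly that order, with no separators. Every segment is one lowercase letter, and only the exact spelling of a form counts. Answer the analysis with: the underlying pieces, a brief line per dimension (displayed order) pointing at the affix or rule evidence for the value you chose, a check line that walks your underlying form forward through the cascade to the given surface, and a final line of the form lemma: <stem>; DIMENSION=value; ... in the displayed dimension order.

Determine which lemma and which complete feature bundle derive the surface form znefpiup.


underlying: z-nefpu-ip
CASE=mi - signalled by the affix z-
RANK=so - signalled by the affix -ip
check: znefpuip -> znefpuip -> znefpuup -> znefpuup -> znefpiup
lemma: nefpu; CASE=mi; RANK=so


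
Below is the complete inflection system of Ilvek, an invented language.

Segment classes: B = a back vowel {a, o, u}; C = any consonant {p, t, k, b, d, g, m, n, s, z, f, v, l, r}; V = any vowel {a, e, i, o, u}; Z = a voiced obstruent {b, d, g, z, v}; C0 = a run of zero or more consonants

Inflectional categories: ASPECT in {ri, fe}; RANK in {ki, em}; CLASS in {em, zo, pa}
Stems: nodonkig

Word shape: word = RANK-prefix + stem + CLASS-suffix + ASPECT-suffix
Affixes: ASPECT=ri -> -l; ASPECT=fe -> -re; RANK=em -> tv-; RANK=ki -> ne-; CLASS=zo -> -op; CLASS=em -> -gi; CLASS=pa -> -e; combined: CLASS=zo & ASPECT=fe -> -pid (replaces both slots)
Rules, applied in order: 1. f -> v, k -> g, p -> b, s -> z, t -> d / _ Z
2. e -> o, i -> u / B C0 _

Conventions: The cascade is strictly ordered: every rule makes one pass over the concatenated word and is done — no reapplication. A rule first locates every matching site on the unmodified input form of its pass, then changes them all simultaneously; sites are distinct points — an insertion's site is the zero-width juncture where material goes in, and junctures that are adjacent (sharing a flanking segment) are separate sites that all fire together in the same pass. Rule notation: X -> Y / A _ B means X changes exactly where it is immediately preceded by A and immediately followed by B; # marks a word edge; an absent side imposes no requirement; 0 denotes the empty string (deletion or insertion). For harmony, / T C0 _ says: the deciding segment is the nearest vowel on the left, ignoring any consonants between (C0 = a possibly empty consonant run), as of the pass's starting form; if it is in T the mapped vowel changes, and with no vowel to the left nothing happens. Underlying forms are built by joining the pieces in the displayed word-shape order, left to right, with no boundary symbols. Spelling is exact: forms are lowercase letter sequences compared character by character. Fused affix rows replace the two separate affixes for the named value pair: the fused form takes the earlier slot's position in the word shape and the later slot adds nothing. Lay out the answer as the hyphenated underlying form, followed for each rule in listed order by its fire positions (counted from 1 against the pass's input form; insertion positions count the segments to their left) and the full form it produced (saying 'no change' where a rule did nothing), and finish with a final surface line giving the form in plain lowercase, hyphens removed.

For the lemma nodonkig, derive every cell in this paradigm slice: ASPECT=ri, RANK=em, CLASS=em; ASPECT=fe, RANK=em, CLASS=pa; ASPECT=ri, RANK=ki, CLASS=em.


cell ASPECT=ri, RANK=em, CLASS=em:
underlying: tv-nodonkig-gi-l
1. f -> v, k -> g, p -> b, s -> z, t -> d / _ Z: fires at position(s) 1: dvnodonkiggil
2. e -> o, i -> u / B C0 _: fires at position(s) 9: dvnodonkuggil
surface: dvnodonkuggil

cell ASPECT=fe, RANK=em, CLASS=pa:
underlying: tv-nodonkig-e-re
1. f -> v, k -> g, p -> b, s -> z, t -> d / _ Z: fires at position(s) 1: dvnodonkigere
2. e -> o, i -> u / B C0 _: fires at position(s) 9: dvnodonkugere
surface: dvnodonkugere

cell ASPECT=ri, RANK=ki, CLASS=em:
underlying: ne-nodonkig-gi-l
1. f -> v, k -> g, p -> b, s -> z, t -> d / _ Z: no change
2. e -> o, i -> u / B C0 _: fires at position(s) 9: nenodonkuggil
surface: nenodonkuggil


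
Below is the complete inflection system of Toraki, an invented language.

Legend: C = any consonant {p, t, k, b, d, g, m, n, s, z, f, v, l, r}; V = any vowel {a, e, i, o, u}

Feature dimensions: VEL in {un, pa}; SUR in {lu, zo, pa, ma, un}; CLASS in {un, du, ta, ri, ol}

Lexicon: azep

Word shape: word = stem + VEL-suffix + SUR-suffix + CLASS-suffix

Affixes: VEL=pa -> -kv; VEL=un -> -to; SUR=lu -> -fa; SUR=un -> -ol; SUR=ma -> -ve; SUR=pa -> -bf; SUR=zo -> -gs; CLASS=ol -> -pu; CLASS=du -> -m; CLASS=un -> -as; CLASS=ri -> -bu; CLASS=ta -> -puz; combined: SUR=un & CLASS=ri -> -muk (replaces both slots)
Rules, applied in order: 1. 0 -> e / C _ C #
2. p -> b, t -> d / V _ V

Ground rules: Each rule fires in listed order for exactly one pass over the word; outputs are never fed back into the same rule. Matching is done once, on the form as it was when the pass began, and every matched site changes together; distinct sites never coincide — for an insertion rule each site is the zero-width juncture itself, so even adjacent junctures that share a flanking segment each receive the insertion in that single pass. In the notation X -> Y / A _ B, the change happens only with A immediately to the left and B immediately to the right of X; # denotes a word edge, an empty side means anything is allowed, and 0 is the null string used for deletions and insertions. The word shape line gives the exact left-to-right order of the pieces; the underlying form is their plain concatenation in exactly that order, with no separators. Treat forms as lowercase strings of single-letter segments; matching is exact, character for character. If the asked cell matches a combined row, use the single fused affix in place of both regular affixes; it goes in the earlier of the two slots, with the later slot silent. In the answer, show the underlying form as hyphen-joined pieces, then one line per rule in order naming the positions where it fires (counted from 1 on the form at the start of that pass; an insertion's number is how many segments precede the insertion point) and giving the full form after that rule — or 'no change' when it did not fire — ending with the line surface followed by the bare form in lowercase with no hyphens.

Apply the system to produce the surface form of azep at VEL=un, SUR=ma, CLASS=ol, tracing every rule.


underlying: azep-to-ve-pu
1. 0 -> e / C _ C #: no change
2. p -> b, t -> d / V _ V: fires at position(s) 9: azeptovebu
surface: azeptovebu


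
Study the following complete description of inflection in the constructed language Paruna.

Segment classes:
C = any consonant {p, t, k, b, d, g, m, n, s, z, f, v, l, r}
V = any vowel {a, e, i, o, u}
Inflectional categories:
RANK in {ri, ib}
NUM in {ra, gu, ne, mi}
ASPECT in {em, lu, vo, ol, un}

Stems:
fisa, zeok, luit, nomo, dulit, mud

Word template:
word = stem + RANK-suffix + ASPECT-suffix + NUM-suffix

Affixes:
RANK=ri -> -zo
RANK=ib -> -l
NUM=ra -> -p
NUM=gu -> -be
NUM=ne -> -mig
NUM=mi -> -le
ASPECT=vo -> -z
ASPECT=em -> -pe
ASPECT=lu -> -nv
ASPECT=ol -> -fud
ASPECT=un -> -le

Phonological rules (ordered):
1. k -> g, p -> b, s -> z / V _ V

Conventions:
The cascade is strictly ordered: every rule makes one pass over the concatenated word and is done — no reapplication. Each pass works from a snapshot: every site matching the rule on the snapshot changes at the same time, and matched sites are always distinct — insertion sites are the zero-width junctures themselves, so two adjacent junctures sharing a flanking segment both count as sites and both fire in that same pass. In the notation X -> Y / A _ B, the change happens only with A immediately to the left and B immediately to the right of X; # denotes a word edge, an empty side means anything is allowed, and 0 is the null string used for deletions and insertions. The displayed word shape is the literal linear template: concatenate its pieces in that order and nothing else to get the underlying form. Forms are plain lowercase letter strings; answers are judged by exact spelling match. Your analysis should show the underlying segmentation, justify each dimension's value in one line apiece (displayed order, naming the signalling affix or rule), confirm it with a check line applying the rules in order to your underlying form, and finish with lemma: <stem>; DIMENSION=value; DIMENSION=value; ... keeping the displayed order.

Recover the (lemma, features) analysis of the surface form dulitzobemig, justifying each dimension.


underlying: dulit-zo-pe-mig
RANK=ri - signalled by the affix -zo
NUM=ne - signalled by the affix -mig
ASPECT=em - signalled by the affix -pe
check: dulitzopemig -> dulitzobemig
lemma: dulit; RANK=ri; NUM=ne; ASPECT=em


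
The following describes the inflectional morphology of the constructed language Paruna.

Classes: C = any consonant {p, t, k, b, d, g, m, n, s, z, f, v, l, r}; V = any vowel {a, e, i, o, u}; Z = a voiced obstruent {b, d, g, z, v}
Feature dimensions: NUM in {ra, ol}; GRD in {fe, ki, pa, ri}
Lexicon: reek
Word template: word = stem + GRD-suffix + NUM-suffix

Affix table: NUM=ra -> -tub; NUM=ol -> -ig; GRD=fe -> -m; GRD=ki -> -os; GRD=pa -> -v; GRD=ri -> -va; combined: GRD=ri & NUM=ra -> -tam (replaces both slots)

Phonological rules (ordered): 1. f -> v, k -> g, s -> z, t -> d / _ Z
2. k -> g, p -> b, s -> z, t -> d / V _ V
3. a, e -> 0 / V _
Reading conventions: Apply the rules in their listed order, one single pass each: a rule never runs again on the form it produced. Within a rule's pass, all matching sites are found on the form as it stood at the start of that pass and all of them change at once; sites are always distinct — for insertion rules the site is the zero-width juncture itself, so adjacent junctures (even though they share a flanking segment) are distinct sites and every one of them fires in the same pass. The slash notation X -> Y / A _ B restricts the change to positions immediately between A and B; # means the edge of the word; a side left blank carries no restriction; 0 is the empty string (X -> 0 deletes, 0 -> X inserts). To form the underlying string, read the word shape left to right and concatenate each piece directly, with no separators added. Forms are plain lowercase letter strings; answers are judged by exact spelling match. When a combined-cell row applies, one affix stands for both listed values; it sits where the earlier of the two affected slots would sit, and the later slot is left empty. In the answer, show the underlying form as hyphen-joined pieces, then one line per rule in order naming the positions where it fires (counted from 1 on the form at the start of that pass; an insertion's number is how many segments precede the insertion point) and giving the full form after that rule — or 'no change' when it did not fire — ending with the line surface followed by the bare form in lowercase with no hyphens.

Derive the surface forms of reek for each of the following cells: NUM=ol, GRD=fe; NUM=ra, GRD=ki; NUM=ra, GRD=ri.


cell NUM=ol, GRD=fe:
underlying: reek-m-ig
1. f -> v, k -> g, s -> z, t -> d / _ Z: no change
2. k -> g, p -> b, s -> z, t -> d / V _ V: no change
3. a, e -> 0 / V _: fires at position(s) 3: rekmig
surface: rekmig

cell NUM=ra, GRD=ki:
underlying: reek-os-tub
1. f -> v, k -> g, s -> z, t -> d / _ Z: no change
2. k -> g, p -> b, s -> z, t -> d / V _ V: fires at position(s) 4: reegostub
3. a, e -> 0 / V _: fires at position(s) 3: regostub
surface: regostub

cell NUM=ra, GRD=ri:
underlying: reek-tam
1. f -> v, k -> g, s -> z, t -> d / _ Z: no change
2. k -> g, p -> b, s -> z, t -> d / V _ V: no change
3. a, e -> 0 / V _: fires at position(s) 3: rektam
surface: rektam


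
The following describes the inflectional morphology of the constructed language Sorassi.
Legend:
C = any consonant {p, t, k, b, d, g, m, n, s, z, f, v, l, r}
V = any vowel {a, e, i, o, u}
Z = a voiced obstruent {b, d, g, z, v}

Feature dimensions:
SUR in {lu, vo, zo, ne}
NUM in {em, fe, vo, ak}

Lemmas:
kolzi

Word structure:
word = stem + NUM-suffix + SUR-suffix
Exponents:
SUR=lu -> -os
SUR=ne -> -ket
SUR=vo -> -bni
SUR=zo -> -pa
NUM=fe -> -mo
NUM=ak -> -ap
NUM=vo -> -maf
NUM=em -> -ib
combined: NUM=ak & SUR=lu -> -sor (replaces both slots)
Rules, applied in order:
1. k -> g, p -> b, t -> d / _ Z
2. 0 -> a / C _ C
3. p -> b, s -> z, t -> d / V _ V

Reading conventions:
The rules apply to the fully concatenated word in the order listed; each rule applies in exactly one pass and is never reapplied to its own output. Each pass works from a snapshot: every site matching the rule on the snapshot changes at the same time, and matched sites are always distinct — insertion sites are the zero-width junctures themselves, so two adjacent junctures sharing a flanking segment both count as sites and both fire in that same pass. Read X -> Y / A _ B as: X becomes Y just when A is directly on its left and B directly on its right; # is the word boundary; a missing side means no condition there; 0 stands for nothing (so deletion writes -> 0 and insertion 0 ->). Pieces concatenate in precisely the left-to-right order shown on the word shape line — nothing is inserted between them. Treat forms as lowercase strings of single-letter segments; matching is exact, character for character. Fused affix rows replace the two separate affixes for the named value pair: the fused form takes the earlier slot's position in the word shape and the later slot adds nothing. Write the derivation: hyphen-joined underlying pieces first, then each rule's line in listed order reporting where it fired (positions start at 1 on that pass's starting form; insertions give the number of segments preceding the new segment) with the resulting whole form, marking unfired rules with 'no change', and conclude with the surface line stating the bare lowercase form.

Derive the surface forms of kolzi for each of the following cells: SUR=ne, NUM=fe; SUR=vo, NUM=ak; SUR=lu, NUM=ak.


cell SUR=ne, NUM=fe:
underlying: kolzi-mo-ket
1. k -> g, p -> b, t -> d / _ Z: no change
2. 0 -> a / C _ C: inserts after position(s) 3: kolazimoket
3. p -> b, s -> z, t -> d / V _ V: no change
surface: kolazimoket

cell SUR=vo, NUM=ak:
underlying: kolzi-ap-bni
1. k -> g, p -> b, t -> d / _ Z: fires at position(s) 7: kolziabbni
2. 0 -> a / C _ C: inserts after position(s) 3, 7, 8: kolaziababani
3. p -> b, s -> z, t -> d / V _ V: no change
surface: kolaziababani

cell SUR=lu, NUM=ak:
underlying: kolzi-sor
1. k -> g, p -> b, t -> d / _ Z: no change
2. 0 -> a / C _ C: inserts after position(s) 3: kolazisor
3. p -> b, s -> z, t -> d / V _ V: fires at position(s) 7: kolazizor
surface: kolazizor
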